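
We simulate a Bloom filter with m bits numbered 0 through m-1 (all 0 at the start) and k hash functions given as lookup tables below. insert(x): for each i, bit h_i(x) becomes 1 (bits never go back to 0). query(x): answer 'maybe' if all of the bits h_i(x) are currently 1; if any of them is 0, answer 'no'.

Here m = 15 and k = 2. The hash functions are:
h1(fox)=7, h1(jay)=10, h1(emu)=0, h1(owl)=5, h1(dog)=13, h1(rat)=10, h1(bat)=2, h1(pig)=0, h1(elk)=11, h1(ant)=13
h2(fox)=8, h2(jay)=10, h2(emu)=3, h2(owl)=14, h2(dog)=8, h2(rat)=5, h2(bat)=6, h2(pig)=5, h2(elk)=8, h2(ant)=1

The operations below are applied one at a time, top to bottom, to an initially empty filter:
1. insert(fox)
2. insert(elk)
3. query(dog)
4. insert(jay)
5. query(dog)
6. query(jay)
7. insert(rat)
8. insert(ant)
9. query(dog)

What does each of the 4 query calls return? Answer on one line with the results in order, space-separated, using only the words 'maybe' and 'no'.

Start: bits=000000000000000
Op 1: insert fox -> sets bits 7 8 -> bits=000000011000000
Op 2: insert elk -> sets bits 8 11 -> bits=000000011001000
Op 3: query dog -> checks bit8=1, bit13=0 (has a 0) -> no
Op 4: insert jay -> sets bits 10 -> bits=000000011011000
Op 5: query dog -> checks bit8=1, bit13=0 (has a 0) -> no
Op 6: query jay -> checks bit10=1 (all 1) -> maybe
Op 7: insert rat -> sets bits 5 10 -> bits=000001011011000
Op 8: insert ant -> sets bits 1 13 -> bits=010001011011010
Op 9: query dog -> checks bit8=1, bit13=1 (all 1) -> maybe
Query results in order: no no maybe maybe

Answer: no no maybe maybe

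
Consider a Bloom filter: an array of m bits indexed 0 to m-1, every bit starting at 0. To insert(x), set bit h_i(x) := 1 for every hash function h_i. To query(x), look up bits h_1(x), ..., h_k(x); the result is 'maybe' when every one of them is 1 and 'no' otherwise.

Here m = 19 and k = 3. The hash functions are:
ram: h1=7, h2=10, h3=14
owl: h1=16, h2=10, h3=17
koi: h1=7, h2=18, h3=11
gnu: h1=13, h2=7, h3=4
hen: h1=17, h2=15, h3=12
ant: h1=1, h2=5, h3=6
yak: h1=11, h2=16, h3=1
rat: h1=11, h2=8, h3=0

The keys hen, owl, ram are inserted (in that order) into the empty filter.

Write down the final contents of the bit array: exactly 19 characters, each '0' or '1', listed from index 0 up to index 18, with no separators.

Answer: 0000000100101011110

Derivation:
Start: bits=0000000000000000000
After insert 'hen': sets bits 12 15 17 -> bits=0000000000001001010
After insert 'owl': sets bits 10 16 17 -> bits=0000000000101001110
After insert 'ram': sets bits 7 10 14 -> bits=0000000100101011110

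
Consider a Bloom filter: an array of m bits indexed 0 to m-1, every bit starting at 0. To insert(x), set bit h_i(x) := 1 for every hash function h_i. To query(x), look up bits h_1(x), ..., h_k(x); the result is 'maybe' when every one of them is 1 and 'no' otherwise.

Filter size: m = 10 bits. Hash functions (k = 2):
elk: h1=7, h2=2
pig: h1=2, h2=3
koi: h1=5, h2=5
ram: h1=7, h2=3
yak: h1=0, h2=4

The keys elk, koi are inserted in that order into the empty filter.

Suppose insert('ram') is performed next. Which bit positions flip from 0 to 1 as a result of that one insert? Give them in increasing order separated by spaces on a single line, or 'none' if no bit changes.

Answer: 3

Derivation:
Start: bits=0000000000
After insert 'elk': sets bits 2 7 -> bits=0010000100
After insert 'koi': sets bits 5 -> bits=0010010100
insert 'ram' would touch bits 3 7; currently bit3=0, bit7=1
Bits that are 0 among those (would change 0->1): 3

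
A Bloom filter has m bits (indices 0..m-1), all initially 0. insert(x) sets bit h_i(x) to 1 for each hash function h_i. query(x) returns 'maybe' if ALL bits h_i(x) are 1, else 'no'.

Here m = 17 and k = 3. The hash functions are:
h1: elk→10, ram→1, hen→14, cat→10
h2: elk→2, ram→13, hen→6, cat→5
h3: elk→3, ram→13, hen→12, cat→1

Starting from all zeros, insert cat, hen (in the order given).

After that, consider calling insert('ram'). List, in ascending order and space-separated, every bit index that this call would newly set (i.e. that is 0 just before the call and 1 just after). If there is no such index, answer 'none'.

Start: bits=00000000000000000
After insert 'cat': sets bits 1 5 10 -> bits=01000100001000000
After insert 'hen': sets bits 6 12 14 -> bits=01000110001010100
insert 'ram' would touch bits 1 13; currently bit1=1, bit13=0
Bits that are 0 among those (would change 0->1): 13

Answer: 13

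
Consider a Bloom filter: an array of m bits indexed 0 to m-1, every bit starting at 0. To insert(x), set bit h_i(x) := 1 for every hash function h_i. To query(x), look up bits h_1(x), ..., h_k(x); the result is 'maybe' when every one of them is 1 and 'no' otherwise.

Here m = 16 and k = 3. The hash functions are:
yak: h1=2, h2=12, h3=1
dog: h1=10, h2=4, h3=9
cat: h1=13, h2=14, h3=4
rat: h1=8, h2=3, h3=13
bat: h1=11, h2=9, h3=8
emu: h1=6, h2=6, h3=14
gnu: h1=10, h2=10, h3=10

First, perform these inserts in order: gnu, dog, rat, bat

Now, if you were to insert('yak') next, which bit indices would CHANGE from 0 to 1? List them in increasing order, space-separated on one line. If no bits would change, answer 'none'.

Start: bits=0000000000000000
After insert 'gnu': sets bits 10 -> bits=0000000000100000
After insert 'dog': sets bits 4 9 10 -> bits=0000100001100000
After insert 'rat': sets bits 3 8 13 -> bits=0001100011100100
After insert 'bat': sets bits 8 9 11 -> bits=0001100011110100
insert 'yak' would touch bits 1 2 12; currently bit1=0, bit2=0, bit12=0
Bits that are 0 among those (would change 0->1): 1 2 12

Answer: 1 2 12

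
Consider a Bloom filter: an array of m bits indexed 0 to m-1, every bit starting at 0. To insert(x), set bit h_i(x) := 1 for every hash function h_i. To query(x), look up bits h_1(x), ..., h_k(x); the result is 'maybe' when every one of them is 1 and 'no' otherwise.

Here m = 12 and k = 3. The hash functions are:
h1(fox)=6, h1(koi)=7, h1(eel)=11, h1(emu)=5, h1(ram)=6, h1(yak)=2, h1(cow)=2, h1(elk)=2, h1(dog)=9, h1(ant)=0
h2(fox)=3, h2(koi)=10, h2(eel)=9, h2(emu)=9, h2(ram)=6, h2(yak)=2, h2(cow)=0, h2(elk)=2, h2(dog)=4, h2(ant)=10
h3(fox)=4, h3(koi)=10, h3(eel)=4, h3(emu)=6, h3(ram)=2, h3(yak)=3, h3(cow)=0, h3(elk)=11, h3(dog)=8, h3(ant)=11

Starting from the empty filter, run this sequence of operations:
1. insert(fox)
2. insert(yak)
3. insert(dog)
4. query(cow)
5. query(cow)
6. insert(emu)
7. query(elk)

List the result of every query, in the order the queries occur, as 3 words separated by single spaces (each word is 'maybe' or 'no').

Answer: no no no

Derivation:
Start: bits=000000000000
Op 1: insert fox -> sets bits 3 4 6 -> bits=000110100000
Op 2: insert yak -> sets bits 2 3 -> bits=001110100000
Op 3: insert dog -> sets bits 4 8 9 -> bits=001110101100
Op 4: query cow -> checks bit0=0, bit2=1 (has a 0) -> no
Op 5: query cow -> checks bit0=0, bit2=1 (has a 0) -> no
Op 6: insert emu -> sets bits 5 6 9 -> bits=001111101100
Op 7: query elk -> checks bit2=1, bit11=0 (has a 0) -> no
Query results in order: no no no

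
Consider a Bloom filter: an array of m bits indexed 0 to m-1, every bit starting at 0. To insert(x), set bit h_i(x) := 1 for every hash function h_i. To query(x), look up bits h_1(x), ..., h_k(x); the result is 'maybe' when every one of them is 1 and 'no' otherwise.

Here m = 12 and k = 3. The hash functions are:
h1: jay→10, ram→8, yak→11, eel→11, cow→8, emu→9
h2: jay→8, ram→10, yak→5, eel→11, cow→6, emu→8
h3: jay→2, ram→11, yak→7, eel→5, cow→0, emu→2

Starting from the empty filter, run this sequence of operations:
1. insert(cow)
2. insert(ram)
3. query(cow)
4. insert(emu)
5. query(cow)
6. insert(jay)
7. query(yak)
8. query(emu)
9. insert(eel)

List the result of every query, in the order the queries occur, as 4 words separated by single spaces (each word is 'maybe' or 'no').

Answer: maybe maybe no maybe

Derivation:
Start: bits=000000000000
Op 1: insert cow -> sets bits 0 6 8 -> bits=100000101000
Op 2: insert ram -> sets bits 8 10 11 -> bits=100000101011
Op 3: query cow -> checks bit0=1, bit6=1, bit8=1 (all 1) -> maybe
Op 4: insert emu -> sets bits 2 8 9 -> bits=101000101111
Op 5: query cow -> checks bit0=1, bit6=1, bit8=1 (all 1) -> maybe
Op 6: insert jay -> sets bits 2 8 10 -> bits=101000101111
Op 7: query yak -> checks bit5=0, bit7=0, bit11=1 (has a 0) -> no
Op 8: query emu -> checks bit2=1, bit8=1, bit9=1 (all 1) -> maybe
Op 9: insert eel -> sets bits 5 11 -> bits=101001101111
Query results in order: maybe maybe no maybe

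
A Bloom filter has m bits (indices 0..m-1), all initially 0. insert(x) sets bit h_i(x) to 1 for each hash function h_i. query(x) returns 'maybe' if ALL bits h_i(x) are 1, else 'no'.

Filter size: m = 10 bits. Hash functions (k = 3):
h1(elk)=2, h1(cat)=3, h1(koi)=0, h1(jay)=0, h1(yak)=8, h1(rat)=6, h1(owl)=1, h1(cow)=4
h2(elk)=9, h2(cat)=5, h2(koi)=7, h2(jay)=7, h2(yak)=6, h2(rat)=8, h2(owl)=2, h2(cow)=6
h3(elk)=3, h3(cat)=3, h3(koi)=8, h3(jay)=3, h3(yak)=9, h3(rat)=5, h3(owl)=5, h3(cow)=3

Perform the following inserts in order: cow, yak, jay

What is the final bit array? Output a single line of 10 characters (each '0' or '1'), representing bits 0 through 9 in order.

Answer: 1001101111

Derivation:
Start: bits=0000000000
After insert 'cow': sets bits 3 4 6 -> bits=0001101000
After insert 'yak': sets bits 6 8 9 -> bits=0001101011
After insert 'jay': sets bits 0 3 7 -> bits=1001101111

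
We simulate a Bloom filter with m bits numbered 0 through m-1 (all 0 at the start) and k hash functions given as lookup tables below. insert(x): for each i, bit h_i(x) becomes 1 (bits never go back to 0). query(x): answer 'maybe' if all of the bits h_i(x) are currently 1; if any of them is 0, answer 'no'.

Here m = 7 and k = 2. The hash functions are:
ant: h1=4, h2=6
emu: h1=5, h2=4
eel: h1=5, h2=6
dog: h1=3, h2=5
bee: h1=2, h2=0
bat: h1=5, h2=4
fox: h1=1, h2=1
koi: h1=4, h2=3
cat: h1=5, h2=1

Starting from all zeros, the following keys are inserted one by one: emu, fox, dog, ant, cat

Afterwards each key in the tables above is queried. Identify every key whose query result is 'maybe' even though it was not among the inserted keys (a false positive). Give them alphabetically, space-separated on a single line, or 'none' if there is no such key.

Start: bits=0000000
After insert 'emu': sets bits 4 5 -> bits=0000110
After insert 'fox': sets bits 1 -> bits=0100110
After insert 'dog': sets bits 3 5 -> bits=0101110
After insert 'ant': sets bits 4 6 -> bits=0101111
After insert 'cat': sets bits 1 5 -> bits=0101111
Not inserted: bat bee eel koi — query each against bits=0101111:
query bat: checks bit4=1, bit5=1 (all 1) -> maybe => FALSE POSITIVE
query bee: checks bit0=0, bit2=0 (has a 0) -> no => not a false positive
query eel: checks bit5=1, bit6=1 (all 1) -> maybe => FALSE POSITIVE
query koi: checks bit3=1, bit4=1 (all 1) -> maybe => FALSE POSITIVE
False positives (alphabetical): bat eel koi

Answer: bat eel koi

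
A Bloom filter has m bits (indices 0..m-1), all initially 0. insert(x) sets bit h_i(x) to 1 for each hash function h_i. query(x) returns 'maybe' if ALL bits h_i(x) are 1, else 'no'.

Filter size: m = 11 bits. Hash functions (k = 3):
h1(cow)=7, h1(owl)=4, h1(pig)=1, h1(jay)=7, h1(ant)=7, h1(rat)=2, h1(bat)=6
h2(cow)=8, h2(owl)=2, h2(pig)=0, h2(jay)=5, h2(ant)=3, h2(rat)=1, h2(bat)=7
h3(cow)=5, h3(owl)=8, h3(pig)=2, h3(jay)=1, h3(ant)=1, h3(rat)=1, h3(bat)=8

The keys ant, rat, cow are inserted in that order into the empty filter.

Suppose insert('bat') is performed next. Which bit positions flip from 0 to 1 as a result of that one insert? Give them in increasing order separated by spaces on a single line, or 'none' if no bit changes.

Start: bits=00000000000
After insert 'ant': sets bits 1 3 7 -> bits=01010001000
After insert 'rat': sets bits 1 2 -> bits=01110001000
After insert 'cow': sets bits 5 7 8 -> bits=01110101100
insert 'bat' would touch bits 6 7 8; currently bit6=0, bit7=1, bit8=1
Bits that are 0 among those (would change 0->1): 6

Answer: 6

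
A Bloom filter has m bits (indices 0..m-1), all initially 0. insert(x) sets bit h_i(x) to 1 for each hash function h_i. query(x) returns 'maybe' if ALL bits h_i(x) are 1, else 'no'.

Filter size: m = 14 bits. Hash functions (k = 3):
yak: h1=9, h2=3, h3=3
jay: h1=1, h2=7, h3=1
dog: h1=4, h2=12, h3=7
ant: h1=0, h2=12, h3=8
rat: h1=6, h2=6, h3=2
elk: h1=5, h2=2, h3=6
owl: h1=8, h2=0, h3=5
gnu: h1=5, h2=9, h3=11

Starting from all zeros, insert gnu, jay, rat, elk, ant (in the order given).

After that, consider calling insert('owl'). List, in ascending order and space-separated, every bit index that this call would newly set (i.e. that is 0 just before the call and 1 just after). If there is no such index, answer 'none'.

Answer: none

Derivation:
Start: bits=00000000000000
After insert 'gnu': sets bits 5 9 11 -> bits=00000100010100
After insert 'jay': sets bits 1 7 -> bits=01000101010100
After insert 'rat': sets bits 2 6 -> bits=01100111010100
After insert 'elk': sets bits 2 5 6 -> bits=01100111010100
After insert 'ant': sets bits 0 8 12 -> bits=11100111110110
insert 'owl' would touch bits 0 5 8; currently bit0=1, bit5=1, bit8=1
Bits that are 0 among those (would change 0->1): none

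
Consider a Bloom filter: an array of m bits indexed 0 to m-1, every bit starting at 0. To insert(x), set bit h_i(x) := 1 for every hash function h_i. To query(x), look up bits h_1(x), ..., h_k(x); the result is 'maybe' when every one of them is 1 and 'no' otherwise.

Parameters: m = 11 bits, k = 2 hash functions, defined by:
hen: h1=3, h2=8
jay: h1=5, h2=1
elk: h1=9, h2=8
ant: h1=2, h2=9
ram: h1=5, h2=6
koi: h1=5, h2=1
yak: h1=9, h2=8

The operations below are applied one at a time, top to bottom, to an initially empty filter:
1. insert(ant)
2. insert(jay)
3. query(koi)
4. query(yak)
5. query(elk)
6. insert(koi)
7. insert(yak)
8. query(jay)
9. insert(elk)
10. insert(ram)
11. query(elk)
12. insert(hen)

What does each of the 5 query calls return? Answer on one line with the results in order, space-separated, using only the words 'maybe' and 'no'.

Answer: maybe no no maybe maybe

Derivation:
Start: bits=00000000000
Op 1: insert ant -> sets bits 2 9 -> bits=00100000010
Op 2: insert jay -> sets bits 1 5 -> bits=01100100010
Op 3: query koi -> checks bit1=1, bit5=1 (all 1) -> maybe
Op 4: query yak -> checks bit8=0, bit9=1 (has a 0) -> no
Op 5: query elk -> checks bit8=0, bit9=1 (has a 0) -> no
Op 6: insert koi -> sets bits 1 5 -> bits=01100100010
Op 7: insert yak -> sets bits 8 9 -> bits=01100100110
Op 8: query jay -> checks bit1=1, bit5=1 (all 1) -> maybe
Op 9: insert elk -> sets bits 8 9 -> bits=01100100110
Op 10: insert ram -> sets bits 5 6 -> bits=01100110110
Op 11: query elk -> checks bit8=1, bit9=1 (all 1) -> maybe
Op 12: insert hen -> sets bits 3 8 -> bits=01110110110
Query results in order: maybe no no maybe maybe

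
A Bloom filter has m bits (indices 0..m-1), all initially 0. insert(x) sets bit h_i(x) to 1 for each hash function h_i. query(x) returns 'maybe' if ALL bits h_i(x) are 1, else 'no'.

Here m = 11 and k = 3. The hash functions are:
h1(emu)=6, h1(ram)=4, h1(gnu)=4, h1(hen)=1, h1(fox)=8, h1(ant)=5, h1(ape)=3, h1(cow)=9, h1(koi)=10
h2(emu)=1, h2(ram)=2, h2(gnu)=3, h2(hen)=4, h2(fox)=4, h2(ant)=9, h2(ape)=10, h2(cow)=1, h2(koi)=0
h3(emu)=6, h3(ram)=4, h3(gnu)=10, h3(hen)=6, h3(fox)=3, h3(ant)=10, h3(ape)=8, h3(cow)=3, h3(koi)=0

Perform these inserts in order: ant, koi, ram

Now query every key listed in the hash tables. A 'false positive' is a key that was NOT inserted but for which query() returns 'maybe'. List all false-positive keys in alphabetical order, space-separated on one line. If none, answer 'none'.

Answer: none

Derivation:
Start: bits=00000000000
After insert 'ant': sets bits 5 9 10 -> bits=00000100011
After insert 'koi': sets bits 0 10 -> bits=10000100011
After insert 'ram': sets bits 2 4 -> bits=10101100011
Not inserted: ape cow emu fox gnu hen — query each against bits=10101100011:
query ape: checks bit3=0, bit8=0, bit10=1 (has a 0) -> no => not a false positive
query cow: checks bit1=0, bit3=0, bit9=1 (has a 0) -> no => not a false positive
query emu: checks bit1=0, bit6=0 (has a 0) -> no => not a false positive
query fox: checks bit3=0, bit4=1, bit8=0 (has a 0) -> no => not a false positive
query gnu: checks bit3=0, bit4=1, bit10=1 (has a 0) -> no => not a false positive
query hen: checks bit1=0, bit4=1, bit6=0 (has a 0) -> no => not a false positive
False positives (alphabetical): none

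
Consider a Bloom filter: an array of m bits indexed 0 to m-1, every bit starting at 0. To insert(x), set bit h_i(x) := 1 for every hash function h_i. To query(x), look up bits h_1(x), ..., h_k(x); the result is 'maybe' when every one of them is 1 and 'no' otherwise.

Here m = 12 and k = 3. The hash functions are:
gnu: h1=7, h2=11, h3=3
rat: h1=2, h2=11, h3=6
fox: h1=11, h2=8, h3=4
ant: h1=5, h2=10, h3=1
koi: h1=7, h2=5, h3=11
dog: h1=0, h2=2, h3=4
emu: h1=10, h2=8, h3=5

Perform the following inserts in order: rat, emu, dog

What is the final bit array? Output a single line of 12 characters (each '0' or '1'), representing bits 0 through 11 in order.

Answer: 101011101011

Derivation:
Start: bits=000000000000
After insert 'rat': sets bits 2 6 11 -> bits=001000100001
After insert 'emu': sets bits 5 8 10 -> bits=001001101011
After insert 'dog': sets bits 0 2 4 -> bits=101011101011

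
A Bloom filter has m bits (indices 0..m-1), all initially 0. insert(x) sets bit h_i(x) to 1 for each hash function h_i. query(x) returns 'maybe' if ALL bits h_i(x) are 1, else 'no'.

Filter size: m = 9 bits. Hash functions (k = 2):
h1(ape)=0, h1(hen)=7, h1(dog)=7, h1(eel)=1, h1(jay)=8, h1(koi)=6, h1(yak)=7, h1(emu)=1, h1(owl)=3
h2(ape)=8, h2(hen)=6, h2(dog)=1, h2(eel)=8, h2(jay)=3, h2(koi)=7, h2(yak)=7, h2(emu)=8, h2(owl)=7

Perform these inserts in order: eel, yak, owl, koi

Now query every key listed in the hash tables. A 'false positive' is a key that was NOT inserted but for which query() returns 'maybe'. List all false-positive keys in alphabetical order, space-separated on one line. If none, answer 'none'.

Answer: dog emu hen jay

Derivation:
Start: bits=000000000
After insert 'eel': sets bits 1 8 -> bits=010000001
After insert 'yak': sets bits 7 -> bits=010000011
After insert 'owl': sets bits 3 7 -> bits=010100011
After insert 'koi': sets bits 6 7 -> bits=010100111
Not inserted: ape dog emu hen jay — query each against bits=010100111:
query ape: checks bit0=0, bit8=1 (has a 0) -> no => not a false positive
query dog: checks bit1=1, bit7=1 (all 1) -> maybe => FALSE POSITIVE
query emu: checks bit1=1, bit8=1 (all 1) -> maybe => FALSE POSITIVE
query hen: checks bit6=1, bit7=1 (all 1) -> maybe => FALSE POSITIVE
query jay: checks bit3=1, bit8=1 (all 1) -> maybe => FALSE POSITIVE
False positives (alphabetical): dog emu hen jay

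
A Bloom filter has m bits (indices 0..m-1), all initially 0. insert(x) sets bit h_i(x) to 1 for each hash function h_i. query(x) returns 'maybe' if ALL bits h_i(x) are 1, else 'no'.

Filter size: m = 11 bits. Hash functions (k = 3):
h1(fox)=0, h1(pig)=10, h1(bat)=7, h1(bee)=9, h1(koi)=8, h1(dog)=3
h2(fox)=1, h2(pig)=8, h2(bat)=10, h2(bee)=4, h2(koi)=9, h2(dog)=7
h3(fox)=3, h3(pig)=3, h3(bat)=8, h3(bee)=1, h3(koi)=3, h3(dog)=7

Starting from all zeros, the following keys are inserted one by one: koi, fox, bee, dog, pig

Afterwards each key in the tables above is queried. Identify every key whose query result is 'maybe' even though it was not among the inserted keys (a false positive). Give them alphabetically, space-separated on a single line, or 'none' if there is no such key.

Answer: bat

Derivation:
Start: bits=00000000000
After insert 'koi': sets bits 3 8 9 -> bits=00010000110
After insert 'fox': sets bits 0 1 3 -> bits=11010000110
After insert 'bee': sets bits 1 4 9 -> bits=11011000110
After insert 'dog': sets bits 3 7 -> bits=11011001110
After insert 'pig': sets bits 3 8 10 -> bits=11011001111
Not inserted: bat — query each against bits=11011001111:
query bat: checks bit7=1, bit8=1, bit10=1 (all 1) -> maybe => FALSE POSITIVE
False positives (alphabetical): bat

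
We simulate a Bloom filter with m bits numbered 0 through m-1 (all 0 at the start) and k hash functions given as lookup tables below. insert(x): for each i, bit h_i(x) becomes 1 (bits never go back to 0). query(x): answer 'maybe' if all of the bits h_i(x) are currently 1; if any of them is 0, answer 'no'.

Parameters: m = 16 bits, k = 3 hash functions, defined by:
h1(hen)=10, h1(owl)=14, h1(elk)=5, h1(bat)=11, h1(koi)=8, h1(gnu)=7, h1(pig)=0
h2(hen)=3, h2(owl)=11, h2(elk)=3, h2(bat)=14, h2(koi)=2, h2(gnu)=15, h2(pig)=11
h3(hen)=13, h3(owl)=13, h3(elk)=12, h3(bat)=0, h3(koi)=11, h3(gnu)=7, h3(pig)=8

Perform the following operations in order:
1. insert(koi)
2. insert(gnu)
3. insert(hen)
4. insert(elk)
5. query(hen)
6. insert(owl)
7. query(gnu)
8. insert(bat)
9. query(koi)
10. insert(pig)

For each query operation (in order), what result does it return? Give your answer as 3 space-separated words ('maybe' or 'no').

Answer: maybe maybe maybe

Derivation:
Start: bits=0000000000000000
Op 1: insert koi -> sets bits 2 8 11 -> bits=0010000010010000
Op 2: insert gnu -> sets bits 7 15 -> bits=0010000110010001
Op 3: insert hen -> sets bits 3 10 13 -> bits=0011000110110101
Op 4: insert elk -> sets bits 3 5 12 -> bits=0011010110111101
Op 5: query hen -> checks bit3=1, bit10=1, bit13=1 (all 1) -> maybe
Op 6: insert owl -> sets bits 11 13 14 -> bits=0011010110111111
Op 7: query gnu -> checks bit7=1, bit15=1 (all 1) -> maybe
Op 8: insert bat -> sets bits 0 11 14 -> bits=1011010110111111
Op 9: query koi -> checks bit2=1, bit8=1, bit11=1 (all 1) -> maybe
Op 10: insert pig -> sets bits 0 8 11 -> bits=1011010110111111
Query results in order: maybe maybe maybe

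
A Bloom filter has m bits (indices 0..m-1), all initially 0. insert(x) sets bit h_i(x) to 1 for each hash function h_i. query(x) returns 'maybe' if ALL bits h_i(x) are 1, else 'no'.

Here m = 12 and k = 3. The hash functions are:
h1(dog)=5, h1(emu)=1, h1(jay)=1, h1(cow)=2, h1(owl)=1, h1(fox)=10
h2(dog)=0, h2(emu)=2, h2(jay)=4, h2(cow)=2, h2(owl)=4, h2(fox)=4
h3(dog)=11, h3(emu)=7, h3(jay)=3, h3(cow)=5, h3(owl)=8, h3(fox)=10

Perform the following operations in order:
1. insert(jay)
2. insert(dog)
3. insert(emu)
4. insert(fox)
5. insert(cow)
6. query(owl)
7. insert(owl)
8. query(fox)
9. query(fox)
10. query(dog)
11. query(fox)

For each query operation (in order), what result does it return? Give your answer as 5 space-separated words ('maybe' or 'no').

Answer: no maybe maybe maybe maybe

Derivation:
Start: bits=000000000000
Op 1: insert jay -> sets bits 1 3 4 -> bits=010110000000
Op 2: insert dog -> sets bits 0 5 11 -> bits=110111000001
Op 3: insert emu -> sets bits 1 2 7 -> bits=111111010001
Op 4: insert fox -> sets bits 4 10 -> bits=111111010011
Op 5: insert cow -> sets bits 2 5 -> bits=111111010011
Op 6: query owl -> checks bit1=1, bit4=1, bit8=0 (has a 0) -> no
Op 7: insert owl -> sets bits 1 4 8 -> bits=111111011011
Op 8: query fox -> checks bit4=1, bit10=1 (all 1) -> maybe
Op 9: query fox -> checks bit4=1, bit10=1 (all 1) -> maybe
Op 10: query dog -> checks bit0=1, bit5=1, bit11=1 (all 1) -> maybe
Op 11: query fox -> checks bit4=1, bit10=1 (all 1) -> maybe
Query results in order: no maybe maybe maybe maybe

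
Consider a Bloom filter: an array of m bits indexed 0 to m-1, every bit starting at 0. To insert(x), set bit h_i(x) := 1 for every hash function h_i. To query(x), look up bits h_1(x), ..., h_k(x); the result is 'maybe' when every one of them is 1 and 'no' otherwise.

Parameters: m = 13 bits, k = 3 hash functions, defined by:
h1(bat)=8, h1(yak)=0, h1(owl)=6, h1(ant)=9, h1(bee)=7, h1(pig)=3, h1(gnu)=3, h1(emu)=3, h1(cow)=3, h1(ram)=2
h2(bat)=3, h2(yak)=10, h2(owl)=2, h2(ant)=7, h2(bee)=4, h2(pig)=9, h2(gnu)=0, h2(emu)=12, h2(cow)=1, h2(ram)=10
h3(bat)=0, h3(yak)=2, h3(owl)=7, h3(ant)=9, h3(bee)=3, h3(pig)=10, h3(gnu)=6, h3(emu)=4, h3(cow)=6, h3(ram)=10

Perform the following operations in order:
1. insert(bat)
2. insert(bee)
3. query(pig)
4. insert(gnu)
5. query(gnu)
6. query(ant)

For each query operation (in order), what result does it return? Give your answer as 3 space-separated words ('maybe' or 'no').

Answer: no maybe no

Derivation:
Start: bits=0000000000000
Op 1: insert bat -> sets bits 0 3 8 -> bits=1001000010000
Op 2: insert bee -> sets bits 3 4 7 -> bits=1001100110000
Op 3: query pig -> checks bit3=1, bit9=0, bit10=0 (has a 0) -> no
Op 4: insert gnu -> sets bits 0 3 6 -> bits=1001101110000
Op 5: query gnu -> checks bit0=1, bit3=1, bit6=1 (all 1) -> maybe
Op 6: query ant -> checks bit7=1, bit9=0 (has a 0) -> no
Query results in order: no maybe no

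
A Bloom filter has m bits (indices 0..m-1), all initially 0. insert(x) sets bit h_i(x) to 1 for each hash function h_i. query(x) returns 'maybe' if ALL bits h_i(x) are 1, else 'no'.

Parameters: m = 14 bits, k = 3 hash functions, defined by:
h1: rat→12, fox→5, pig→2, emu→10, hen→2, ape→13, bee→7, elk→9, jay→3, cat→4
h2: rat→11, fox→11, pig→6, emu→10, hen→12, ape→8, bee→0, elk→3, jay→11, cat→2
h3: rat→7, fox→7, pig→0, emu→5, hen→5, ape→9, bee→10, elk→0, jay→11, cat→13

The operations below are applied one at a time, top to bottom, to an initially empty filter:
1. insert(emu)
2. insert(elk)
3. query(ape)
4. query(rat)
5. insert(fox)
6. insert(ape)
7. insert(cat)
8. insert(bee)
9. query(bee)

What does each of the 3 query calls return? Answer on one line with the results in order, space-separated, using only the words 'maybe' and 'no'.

Answer: no no maybe

Derivation:
Start: bits=00000000000000
Op 1: insert emu -> sets bits 5 10 -> bits=00000100001000
Op 2: insert elk -> sets bits 0 3 9 -> bits=10010100011000
Op 3: query ape -> checks bit8=0, bit9=1, bit13=0 (has a 0) -> no
Op 4: query rat -> checks bit7=0, bit11=0, bit12=0 (has a 0) -> no
Op 5: insert fox -> sets bits 5 7 11 -> bits=10010101011100
Op 6: insert ape -> sets bits 8 9 13 -> bits=10010101111101
Op 7: insert cat -> sets bits 2 4 13 -> bits=10111101111101
Op 8: insert bee -> sets bits 0 7 10 -> bits=10111101111101
Op 9: query bee -> checks bit0=1, bit7=1, bit10=1 (all 1) -> maybe
Query results in order: no no maybe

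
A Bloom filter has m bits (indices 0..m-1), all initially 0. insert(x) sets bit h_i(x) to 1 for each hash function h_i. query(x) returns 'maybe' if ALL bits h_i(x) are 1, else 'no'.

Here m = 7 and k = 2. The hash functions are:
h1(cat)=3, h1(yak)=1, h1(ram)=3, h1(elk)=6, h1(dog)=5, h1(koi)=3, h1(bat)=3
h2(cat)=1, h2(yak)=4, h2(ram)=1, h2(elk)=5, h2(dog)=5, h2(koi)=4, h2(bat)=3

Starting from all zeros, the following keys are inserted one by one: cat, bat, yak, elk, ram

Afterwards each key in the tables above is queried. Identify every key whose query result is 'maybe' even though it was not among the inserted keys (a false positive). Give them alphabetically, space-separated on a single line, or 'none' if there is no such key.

Answer: dog koi

Derivation:
Start: bits=0000000
After insert 'cat': sets bits 1 3 -> bits=0101000
After insert 'bat': sets bits 3 -> bits=0101000
After insert 'yak': sets bits 1 4 -> bits=0101100
After insert 'elk': sets bits 5 6 -> bits=0101111
After insert 'ram': sets bits 1 3 -> bits=0101111
Not inserted: dog koi — query each against bits=0101111:
query dog: checks bit5=1 (all 1) -> maybe => FALSE POSITIVE
query koi: checks bit3=1, bit4=1 (all 1) -> maybe => FALSE POSITIVE
False positives (alphabetical): dog koi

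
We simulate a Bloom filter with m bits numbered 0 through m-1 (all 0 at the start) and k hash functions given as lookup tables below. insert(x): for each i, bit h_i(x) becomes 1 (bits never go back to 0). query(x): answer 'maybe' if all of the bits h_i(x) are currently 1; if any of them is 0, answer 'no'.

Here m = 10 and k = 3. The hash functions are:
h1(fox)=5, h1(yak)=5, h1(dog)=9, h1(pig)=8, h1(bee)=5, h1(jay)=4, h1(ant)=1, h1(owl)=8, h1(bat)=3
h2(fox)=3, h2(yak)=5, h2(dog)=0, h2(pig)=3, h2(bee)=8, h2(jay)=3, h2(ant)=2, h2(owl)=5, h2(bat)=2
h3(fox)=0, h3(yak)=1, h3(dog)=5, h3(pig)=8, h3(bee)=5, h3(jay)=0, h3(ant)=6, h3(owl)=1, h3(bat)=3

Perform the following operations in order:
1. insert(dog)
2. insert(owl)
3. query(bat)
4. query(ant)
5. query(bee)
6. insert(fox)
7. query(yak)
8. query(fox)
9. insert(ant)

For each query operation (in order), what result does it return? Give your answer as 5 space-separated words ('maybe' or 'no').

Answer: no no maybe maybe maybe

Derivation:
Start: bits=0000000000
Op 1: insert dog -> sets bits 0 5 9 -> bits=1000010001
Op 2: insert owl -> sets bits 1 5 8 -> bits=1100010011
Op 3: query bat -> checks bit2=0, bit3=0 (has a 0) -> no
Op 4: query ant -> checks bit1=1, bit2=0, bit6=0 (has a 0) -> no
Op 5: query bee -> checks bit5=1, bit8=1 (all 1) -> maybe
Op 6: insert fox -> sets bits 0 3 5 -> bits=1101010011
Op 7: query yak -> checks bit1=1, bit5=1 (all 1) -> maybe
Op 8: query fox -> checks bit0=1, bit3=1, bit5=1 (all 1) -> maybe
Op 9: insert ant -> sets bits 1 2 6 -> bits=1111011011
Query results in order: no no maybe maybe maybe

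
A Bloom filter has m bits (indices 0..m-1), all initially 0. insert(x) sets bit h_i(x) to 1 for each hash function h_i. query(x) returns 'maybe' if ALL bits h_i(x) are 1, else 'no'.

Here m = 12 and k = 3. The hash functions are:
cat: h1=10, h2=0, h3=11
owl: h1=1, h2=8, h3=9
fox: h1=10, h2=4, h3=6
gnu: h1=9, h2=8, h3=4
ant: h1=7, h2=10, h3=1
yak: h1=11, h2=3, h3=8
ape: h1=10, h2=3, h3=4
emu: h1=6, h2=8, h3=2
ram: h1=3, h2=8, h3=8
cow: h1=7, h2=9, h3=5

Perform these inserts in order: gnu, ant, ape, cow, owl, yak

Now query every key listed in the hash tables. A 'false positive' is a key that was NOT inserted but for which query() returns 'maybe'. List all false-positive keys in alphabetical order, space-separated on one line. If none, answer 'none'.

Start: bits=000000000000
After insert 'gnu': sets bits 4 8 9 -> bits=000010001100
After insert 'ant': sets bits 1 7 10 -> bits=010010011110
After insert 'ape': sets bits 3 4 10 -> bits=010110011110
After insert 'cow': sets bits 5 7 9 -> bits=010111011110
After insert 'owl': sets bits 1 8 9 -> bits=010111011110
After insert 'yak': sets bits 3 8 11 -> bits=010111011111
Not inserted: cat emu fox ram — query each against bits=010111011111:
query cat: checks bit0=0, bit10=1, bit11=1 (has a 0) -> no => not a false positive
query emu: checks bit2=0, bit6=0, bit8=1 (has a 0) -> no => not a false positive
query fox: checks bit4=1, bit6=0, bit10=1 (has a 0) -> no => not a false positive
query ram: checks bit3=1, bit8=1 (all 1) -> maybe => FALSE POSITIVE
False positives (alphabetical): ram

Answer: ram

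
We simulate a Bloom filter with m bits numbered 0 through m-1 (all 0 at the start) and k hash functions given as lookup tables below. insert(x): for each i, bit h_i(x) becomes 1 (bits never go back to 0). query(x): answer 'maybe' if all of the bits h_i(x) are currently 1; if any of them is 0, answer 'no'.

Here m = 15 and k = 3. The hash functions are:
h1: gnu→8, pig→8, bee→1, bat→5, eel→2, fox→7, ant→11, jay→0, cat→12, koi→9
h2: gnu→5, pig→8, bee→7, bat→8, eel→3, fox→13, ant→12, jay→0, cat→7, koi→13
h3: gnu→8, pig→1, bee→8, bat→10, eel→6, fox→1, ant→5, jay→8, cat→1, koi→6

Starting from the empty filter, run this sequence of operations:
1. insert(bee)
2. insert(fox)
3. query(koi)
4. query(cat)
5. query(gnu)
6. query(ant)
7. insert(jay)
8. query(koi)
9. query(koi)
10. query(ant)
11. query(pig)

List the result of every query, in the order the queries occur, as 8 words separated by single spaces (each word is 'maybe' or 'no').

Answer: no no no no no no no maybe

Derivation:
Start: bits=000000000000000
Op 1: insert bee -> sets bits 1 7 8 -> bits=010000011000000
Op 2: insert fox -> sets bits 1 7 13 -> bits=010000011000010
Op 3: query koi -> checks bit6=0, bit9=0, bit13=1 (has a 0) -> no
Op 4: query cat -> checks bit1=1, bit7=1, bit12=0 (has a 0) -> no
Op 5: query gnu -> checks bit5=0, bit8=1 (has a 0) -> no
Op 6: query ant -> checks bit5=0, bit11=0, bit12=0 (has a 0) -> no
Op 7: insert jay -> sets bits 0 8 -> bits=110000011000010
Op 8: query koi -> checks bit6=0, bit9=0, bit13=1 (has a 0) -> no
Op 9: query koi -> checks bit6=0, bit9=0, bit13=1 (has a 0) -> no
Op 10: query ant -> checks bit5=0, bit11=0, bit12=0 (has a 0) -> no
Op 11: query pig -> checks bit1=1, bit8=1 (all 1) -> maybe
Query results in order: no no no no no no no maybe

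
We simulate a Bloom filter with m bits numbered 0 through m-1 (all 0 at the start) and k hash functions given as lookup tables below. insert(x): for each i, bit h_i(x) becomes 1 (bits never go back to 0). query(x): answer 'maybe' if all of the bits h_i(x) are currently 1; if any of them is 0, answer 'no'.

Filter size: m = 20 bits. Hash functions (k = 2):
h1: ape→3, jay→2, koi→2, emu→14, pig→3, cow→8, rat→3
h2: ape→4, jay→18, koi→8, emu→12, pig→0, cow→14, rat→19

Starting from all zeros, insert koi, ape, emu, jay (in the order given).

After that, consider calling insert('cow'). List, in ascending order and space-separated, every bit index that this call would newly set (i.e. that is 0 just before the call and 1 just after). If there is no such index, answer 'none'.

Answer: none

Derivation:
Start: bits=00000000000000000000
After insert 'koi': sets bits 2 8 -> bits=00100000100000000000
After insert 'ape': sets bits 3 4 -> bits=00111000100000000000
After insert 'emu': sets bits 12 14 -> bits=00111000100010100000
After insert 'jay': sets bits 2 18 -> bits=00111000100010100010
insert 'cow' would touch bits 8 14; currently bit8=1, bit14=1
Bits that are 0 among those (would change 0->1): none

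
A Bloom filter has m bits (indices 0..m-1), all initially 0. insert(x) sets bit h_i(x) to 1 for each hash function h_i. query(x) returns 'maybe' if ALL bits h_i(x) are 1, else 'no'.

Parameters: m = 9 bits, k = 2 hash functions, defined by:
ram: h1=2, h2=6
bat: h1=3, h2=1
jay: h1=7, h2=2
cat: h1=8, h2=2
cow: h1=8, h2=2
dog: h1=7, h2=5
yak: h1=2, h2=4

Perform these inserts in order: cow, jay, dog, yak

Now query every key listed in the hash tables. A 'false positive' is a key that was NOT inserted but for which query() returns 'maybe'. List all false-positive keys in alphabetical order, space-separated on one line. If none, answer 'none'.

Answer: cat

Derivation:
Start: bits=000000000
After insert 'cow': sets bits 2 8 -> bits=001000001
After insert 'jay': sets bits 2 7 -> bits=001000011
After insert 'dog': sets bits 5 7 -> bits=001001011
After insert 'yak': sets bits 2 4 -> bits=001011011
Not inserted: bat cat ram — query each against bits=001011011:
query bat: checks bit1=0, bit3=0 (has a 0) -> no => not a false positive
query cat: checks bit2=1, bit8=1 (all 1) -> maybe => FALSE POSITIVE
query ram: checks bit2=1, bit6=0 (has a 0) -> no => not a false positive
False positives (alphabetical): cat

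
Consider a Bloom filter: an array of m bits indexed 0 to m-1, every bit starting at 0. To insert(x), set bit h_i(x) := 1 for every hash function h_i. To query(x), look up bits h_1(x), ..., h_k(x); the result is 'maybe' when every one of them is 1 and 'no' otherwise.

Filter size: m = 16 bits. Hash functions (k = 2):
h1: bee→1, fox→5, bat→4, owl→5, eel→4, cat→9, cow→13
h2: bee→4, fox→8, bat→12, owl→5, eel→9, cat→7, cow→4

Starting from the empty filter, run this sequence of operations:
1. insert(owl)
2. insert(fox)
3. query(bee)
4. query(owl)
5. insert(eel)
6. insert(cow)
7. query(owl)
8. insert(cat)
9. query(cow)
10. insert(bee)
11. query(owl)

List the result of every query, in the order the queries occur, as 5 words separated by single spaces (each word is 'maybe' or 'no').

Answer: no maybe maybe maybe maybe

Derivation:
Start: bits=0000000000000000
Op 1: insert owl -> sets bits 5 -> bits=0000010000000000
Op 2: insert fox -> sets bits 5 8 -> bits=0000010010000000
Op 3: query bee -> checks bit1=0, bit4=0 (has a 0) -> no
Op 4: query owl -> checks bit5=1 (all 1) -> maybe
Op 5: insert eel -> sets bits 4 9 -> bits=0000110011000000
Op 6: insert cow -> sets bits 4 13 -> bits=0000110011000100
Op 7: query owl -> checks bit5=1 (all 1) -> maybe
Op 8: insert cat -> sets bits 7 9 -> bits=0000110111000100
Op 9: query cow -> checks bit4=1, bit13=1 (all 1) -> maybe
Op 10: insert bee -> sets bits 1 4 -> bits=0100110111000100
Op 11: query owl -> checks bit5=1 (all 1) -> maybe
Query results in order: no maybe maybe maybe maybe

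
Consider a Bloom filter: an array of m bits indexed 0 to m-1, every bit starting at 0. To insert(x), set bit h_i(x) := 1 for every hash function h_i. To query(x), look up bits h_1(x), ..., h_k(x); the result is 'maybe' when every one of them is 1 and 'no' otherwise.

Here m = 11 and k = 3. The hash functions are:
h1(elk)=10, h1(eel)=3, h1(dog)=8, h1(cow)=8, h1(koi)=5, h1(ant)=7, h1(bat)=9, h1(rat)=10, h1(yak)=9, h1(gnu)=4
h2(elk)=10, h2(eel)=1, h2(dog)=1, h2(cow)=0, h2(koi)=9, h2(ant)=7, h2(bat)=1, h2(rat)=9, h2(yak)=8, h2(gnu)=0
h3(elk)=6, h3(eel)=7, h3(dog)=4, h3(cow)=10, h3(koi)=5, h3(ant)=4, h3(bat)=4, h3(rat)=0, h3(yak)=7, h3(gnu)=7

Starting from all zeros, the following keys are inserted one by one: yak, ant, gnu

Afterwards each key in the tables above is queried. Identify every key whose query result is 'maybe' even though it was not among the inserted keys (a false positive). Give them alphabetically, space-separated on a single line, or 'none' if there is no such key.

Answer: none

Derivation:
Start: bits=00000000000
After insert 'yak': sets bits 7 8 9 -> bits=00000001110
After insert 'ant': sets bits 4 7 -> bits=00001001110
After insert 'gnu': sets bits 0 4 7 -> bits=10001001110
Not inserted: bat cow dog eel elk koi rat — query each against bits=10001001110:
query bat: checks bit1=0, bit4=1, bit9=1 (has a 0) -> no => not a false positive
query cow: checks bit0=1, bit8=1, bit10=0 (has a 0) -> no => not a false positive
query dog: checks bit1=0, bit4=1, bit8=1 (has a 0) -> no => not a false positive
query eel: checks bit1=0, bit3=0, bit7=1 (has a 0) -> no => not a false positive
query elk: checks bit6=0, bit10=0 (has a 0) -> no => not a false positive
query koi: checks bit5=0, bit9=1 (has a 0) -> no => not a false positive
query rat: checks bit0=1, bit9=1, bit10=0 (has a 0) -> no => not a false positive
False positives (alphabetical): none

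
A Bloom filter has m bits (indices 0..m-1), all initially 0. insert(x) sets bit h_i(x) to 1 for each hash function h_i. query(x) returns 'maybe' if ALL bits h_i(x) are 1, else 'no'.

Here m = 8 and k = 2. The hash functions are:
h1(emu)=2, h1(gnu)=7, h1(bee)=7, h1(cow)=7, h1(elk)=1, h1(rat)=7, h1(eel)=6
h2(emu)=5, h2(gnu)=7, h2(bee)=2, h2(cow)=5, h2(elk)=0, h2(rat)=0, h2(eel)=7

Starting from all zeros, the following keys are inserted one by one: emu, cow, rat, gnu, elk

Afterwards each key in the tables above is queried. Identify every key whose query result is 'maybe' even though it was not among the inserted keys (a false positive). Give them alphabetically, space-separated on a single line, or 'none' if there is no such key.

Start: bits=00000000
After insert 'emu': sets bits 2 5 -> bits=00100100
After insert 'cow': sets bits 5 7 -> bits=00100101
After insert 'rat': sets bits 0 7 -> bits=10100101
After insert 'gnu': sets bits 7 -> bits=10100101
After insert 'elk': sets bits 0 1 -> bits=11100101
Not inserted: bee eel — query each against bits=11100101:
query bee: checks bit2=1, bit7=1 (all 1) -> maybe => FALSE POSITIVE
query eel: checks bit6=0, bit7=1 (has a 0) -> no => not a false positive
False positives (alphabetical): bee

Answer: bee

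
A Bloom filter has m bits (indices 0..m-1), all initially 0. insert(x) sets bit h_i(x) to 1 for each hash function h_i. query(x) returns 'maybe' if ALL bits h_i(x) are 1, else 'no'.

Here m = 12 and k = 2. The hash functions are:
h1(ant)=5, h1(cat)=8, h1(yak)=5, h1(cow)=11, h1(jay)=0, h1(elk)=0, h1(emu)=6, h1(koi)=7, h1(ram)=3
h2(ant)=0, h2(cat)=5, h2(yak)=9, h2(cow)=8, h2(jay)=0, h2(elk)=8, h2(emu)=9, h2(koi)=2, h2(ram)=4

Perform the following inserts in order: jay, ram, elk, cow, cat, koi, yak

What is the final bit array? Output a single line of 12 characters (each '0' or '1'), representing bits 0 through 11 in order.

Answer: 101111011101

Derivation:
Start: bits=000000000000
After insert 'jay': sets bits 0 -> bits=100000000000
After insert 'ram': sets bits 3 4 -> bits=100110000000
After insert 'elk': sets bits 0 8 -> bits=100110001000
After insert 'cow': sets bits 8 11 -> bits=100110001001
After insert 'cat': sets bits 5 8 -> bits=100111001001
After insert 'koi': sets bits 2 7 -> bits=101111011001
After insert 'yak': sets bits 5 9 -> bits=101111011101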